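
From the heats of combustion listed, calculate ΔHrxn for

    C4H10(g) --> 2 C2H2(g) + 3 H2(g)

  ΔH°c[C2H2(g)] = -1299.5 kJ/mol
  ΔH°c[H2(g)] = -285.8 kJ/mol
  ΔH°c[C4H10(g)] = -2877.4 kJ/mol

ΔHrxn = 579.0 kJ/mol

With combustion enthalpies, reactants minus products:
= [1·(-2877.4)] − [2·(-1299.5) + 3·(-285.8)]
= 579.0 kJ/mol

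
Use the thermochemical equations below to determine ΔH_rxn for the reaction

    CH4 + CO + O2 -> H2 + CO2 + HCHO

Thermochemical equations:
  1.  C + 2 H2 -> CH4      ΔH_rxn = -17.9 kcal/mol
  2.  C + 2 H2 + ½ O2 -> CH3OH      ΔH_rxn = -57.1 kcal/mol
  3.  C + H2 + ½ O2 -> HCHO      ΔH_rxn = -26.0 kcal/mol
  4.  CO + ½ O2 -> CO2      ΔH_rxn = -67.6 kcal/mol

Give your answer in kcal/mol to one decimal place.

eq. 1 reversed: +17.9 kcal/mol
eq. 2: not needed.
eq. 3 as written: -26.0 kcal/mol
eq. 4 as written: -67.6 kcal/mol
ΔH_rxn = (-1)·(-17.9) + (1)·(-26.0) + (1)·(-67.6) = -75.7 kcal/mol

ΔH_rxn = -75.7 kcal/mol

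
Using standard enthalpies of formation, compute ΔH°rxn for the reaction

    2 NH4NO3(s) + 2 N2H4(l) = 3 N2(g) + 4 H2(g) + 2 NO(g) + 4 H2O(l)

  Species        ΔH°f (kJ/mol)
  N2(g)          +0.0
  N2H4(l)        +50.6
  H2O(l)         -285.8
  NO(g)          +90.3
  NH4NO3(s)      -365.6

ΔH°rxn = -332.6 kJ/mol

Products: 3·(+0.0) + 4·(+0.0) + 2·(+90.3) + 4·(-285.8) = -962.6
Reactants: 2·(-365.6) + 2·(+50.6) = -630.0
ΔH°rxn = (-962.6) − (-630.0) = -332.6 kJ/mol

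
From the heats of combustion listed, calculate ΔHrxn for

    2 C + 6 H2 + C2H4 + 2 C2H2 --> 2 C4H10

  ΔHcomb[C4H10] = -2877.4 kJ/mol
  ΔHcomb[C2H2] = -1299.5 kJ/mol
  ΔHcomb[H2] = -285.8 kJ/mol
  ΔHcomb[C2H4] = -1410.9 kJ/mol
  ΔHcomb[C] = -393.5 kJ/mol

Using ΔH = Σ nΔHc°(reactants) − Σ nΔHc°(products):
= [2·(-393.5) + 6·(-285.8) + 1·(-1410.9) + 2·(-1299.5)] − [2·(-2877.4)]
= -756.9 kJ/mol

ΔHrxn = -756.9 kJ/mol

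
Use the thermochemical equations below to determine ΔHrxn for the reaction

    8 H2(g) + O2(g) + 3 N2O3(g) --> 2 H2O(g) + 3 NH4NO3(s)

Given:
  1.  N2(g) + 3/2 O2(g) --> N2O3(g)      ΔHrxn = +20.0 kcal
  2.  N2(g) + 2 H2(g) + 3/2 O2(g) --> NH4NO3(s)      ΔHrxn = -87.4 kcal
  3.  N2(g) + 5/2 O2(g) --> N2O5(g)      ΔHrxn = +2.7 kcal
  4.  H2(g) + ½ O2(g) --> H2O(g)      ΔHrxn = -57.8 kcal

ΔHrxn = -437.8 kcal

eq. 1 reversed and × 3: (-3)·(+20.0) = -60.0 kcal
eq. 2 × 3: (3)·(-87.4) = -262.2 kcal
eq. 3: not needed.
eq. 4 × 2: (2)·(-57.8) = -115.6 kcal
Combining the equations, ΔHrxn = (-3)·(+20.0) + (3)·(-87.4) + (2)·(-57.8) = -437.8 kcal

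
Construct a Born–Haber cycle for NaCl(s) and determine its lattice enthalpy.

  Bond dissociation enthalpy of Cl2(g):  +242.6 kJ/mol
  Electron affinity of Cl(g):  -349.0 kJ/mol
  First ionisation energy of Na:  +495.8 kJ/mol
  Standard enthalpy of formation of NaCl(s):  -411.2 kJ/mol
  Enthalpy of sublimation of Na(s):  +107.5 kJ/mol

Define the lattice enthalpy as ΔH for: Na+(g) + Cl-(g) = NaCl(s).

U = -786.8 kJ/mol

ΔHf° = 1·ΔHsub + 1·(ΣIE) + 1/2·D(Cl2) + 1·EA + U
-411.2 = 1·(+107.5) + 1·(+495.8) + 1/2·(+242.6) + 1·(-349.0) + U
U = -411.2 − (+375.6) = -786.8 kJ/mol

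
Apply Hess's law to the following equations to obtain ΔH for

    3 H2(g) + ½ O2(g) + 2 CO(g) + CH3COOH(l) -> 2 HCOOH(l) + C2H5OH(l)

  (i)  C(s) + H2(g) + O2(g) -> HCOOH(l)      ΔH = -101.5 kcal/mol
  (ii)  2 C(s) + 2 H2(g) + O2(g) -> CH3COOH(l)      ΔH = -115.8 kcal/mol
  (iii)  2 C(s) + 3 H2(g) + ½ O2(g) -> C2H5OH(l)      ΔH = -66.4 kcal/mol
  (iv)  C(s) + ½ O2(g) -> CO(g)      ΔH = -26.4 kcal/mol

(i) × 2 (×2 to match 2 HCOOH(l) in the target): (2)·(-101.5) = -203.0 kcal/mol
(ii) reversed (reverse to put CH3COOH(l) on the reactant side): +115.8 kcal/mol
(iii) as written (C2H5OH(l) already on the product side): -66.4 kcal/mol
(iv) reversed and × 2 (reverse to put CO(g) on the reactant side; ×2 to match 2 CO(g) in the target): (-2)·(-26.4) = +52.8 kcal/mol
Since enthalpy is a state function, ΔH = (2)·(-101.5) + (-1)·(-115.8) + (1)·(-66.4) + (-2)·(-26.4) = -100.8 kcal/mol

ΔH = -100.8 kcal/mol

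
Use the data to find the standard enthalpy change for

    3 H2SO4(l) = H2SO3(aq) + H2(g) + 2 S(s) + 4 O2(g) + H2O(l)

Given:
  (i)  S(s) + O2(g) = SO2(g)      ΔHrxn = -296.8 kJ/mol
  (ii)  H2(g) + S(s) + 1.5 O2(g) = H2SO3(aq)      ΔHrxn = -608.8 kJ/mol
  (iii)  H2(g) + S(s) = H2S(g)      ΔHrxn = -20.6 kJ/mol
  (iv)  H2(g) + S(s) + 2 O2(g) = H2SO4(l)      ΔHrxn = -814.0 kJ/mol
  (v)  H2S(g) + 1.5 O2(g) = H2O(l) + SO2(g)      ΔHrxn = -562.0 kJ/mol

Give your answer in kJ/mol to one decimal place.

ΔHrxn = 1547.4 kJ/mol

(i) reversed: +296.8 kJ/mol
(ii) as written (H2SO3(aq) already on the product side): -608.8 kJ/mol
(iii) as written: -20.6 kJ/mol
(iv) reversed and × 3 (reverse to put H2SO4(l) on the reactant side; scale by 3 for the 3 H2SO4(l)): (-3)·(-814.0) = +2442.0 kJ/mol
(v) as written (H2O(l) already on the product side): -562.0 kJ/mol
ΔHrxn = (-1)·(-296.8) + (1)·(-608.8) + (1)·(-20.6) + (-3)·(-814.0) + (1)·(-562.0) = 1547.4 kJ/mol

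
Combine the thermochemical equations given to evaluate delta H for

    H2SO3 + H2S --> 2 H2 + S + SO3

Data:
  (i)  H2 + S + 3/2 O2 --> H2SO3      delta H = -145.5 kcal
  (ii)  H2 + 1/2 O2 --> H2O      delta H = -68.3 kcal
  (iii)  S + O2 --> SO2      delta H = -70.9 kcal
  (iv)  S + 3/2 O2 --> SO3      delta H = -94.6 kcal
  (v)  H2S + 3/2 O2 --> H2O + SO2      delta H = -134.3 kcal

delta H = 55.8 kcal

(i) reversed (reverse to put H2SO3 on the reactant side): +145.5 kcal
(ii) reversed: +68.3 kcal
(iii) reversed: +70.9 kcal
(iv) as written (SO3 already on the product side): -94.6 kcal
(v) as written (H2S already on the reactant side): -134.3 kcal
delta H = (+145.5) + (+68.3) + (+70.9) + (-94.6) + (-134.3) = 55.8 kcal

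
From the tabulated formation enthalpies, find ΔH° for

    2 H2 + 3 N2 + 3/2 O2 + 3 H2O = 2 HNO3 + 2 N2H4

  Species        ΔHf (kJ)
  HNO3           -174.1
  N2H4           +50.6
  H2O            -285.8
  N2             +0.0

ΔH°rxn = Σ nΔHf°(products) − Σ nΔHf°(reactants).
Products: 2·(-174.1) + 2·(+50.6) = -247.0
Reactants: 2·(+0.0) + 3·(+0.0) + 3/2·(+0.0) + 3·(-285.8) = -857.4
ΔH° = (-247.0) − (-857.4) = 610.4 kJ

ΔH° = 610.4 kJ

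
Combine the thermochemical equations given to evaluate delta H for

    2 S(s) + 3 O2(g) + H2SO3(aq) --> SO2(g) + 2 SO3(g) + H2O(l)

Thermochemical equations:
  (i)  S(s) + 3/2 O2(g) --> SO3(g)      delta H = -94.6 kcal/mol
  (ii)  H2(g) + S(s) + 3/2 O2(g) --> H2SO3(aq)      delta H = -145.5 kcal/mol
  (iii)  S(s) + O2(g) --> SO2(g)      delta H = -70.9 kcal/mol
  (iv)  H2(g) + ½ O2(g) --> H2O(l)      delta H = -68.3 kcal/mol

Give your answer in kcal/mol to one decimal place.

delta H = -182.9 kcal/mol

(i) × 2: (2)·(-94.6) = -189.2 kcal/mol
(ii) reversed: +145.5 kcal/mol
(iii) as written: -70.9 kcal/mol
(iv) as written: -68.3 kcal/mol
Combining the equations, delta H = (-189.2) + (+145.5) + (-70.9) + (-68.3) = -182.9 kcal/mol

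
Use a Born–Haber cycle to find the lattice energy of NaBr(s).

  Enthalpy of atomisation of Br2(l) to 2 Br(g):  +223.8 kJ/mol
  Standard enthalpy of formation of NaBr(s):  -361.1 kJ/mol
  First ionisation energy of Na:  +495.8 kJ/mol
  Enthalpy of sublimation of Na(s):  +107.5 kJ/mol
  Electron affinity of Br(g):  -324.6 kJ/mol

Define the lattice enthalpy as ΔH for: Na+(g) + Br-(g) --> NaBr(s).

U = -751.7 kJ/mol

ΔHf° = 1·ΔHsub + 1·(ΣIE) + 1/2·D(Br2) + 1·EA + U
-361.1 = 1·(+107.5) + 1·(+495.8) + 1/2·(+223.8) + 1·(-324.6) + U
U = -361.1 − (+390.6) = -751.7 kJ/mol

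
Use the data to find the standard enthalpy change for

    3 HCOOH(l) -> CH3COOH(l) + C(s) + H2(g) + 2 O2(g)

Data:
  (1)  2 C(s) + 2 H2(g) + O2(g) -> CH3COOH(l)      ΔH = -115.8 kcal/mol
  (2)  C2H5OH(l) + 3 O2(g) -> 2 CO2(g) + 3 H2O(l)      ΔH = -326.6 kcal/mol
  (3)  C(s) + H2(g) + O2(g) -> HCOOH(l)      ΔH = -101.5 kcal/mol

ΔH = 188.7 kcal/mol

(1) as written (CH3COOH(l) already on the product side): -115.8 kcal/mol
(2): not needed (H2O(l) appears nowhere else).
(3) reversed and × 3 (reverse to put HCOOH(l) on the reactant side; scale by 3 for the 3 HCOOH(l)): (-3)·(-101.5) = +304.5 kcal/mol
ΔH = (-115.8) + (+304.5) = 188.7 kcal/mol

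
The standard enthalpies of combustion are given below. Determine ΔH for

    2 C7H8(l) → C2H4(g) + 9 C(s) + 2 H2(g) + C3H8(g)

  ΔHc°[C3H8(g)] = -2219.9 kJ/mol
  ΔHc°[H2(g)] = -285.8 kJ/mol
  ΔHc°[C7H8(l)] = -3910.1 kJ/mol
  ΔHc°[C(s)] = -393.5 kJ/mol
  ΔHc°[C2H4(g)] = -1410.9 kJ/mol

Using ΔH = Σ nΔHc°(reactants) − Σ nΔHc°(products):
= [2·(-3910.1)] − [1·(-1410.9) + 9·(-393.5) + 2·(-285.8) + 1·(-2219.9)]
= -76.3 kJ/mol

ΔH = -76.3 kJ/mol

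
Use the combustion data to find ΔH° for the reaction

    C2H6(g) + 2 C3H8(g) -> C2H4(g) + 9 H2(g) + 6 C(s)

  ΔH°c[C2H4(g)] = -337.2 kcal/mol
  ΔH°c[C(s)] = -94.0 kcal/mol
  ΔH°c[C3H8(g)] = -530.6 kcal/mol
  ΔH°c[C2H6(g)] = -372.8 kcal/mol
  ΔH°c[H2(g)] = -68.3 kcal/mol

ΔH° = 81.9 kcal/mol

With combustion enthalpies, reactants minus products:
= [1·(-372.8) + 2·(-530.6)] − [1·(-337.2) + 9·(-68.3) + 6·(-94.0)]
= 81.9 kcal/mol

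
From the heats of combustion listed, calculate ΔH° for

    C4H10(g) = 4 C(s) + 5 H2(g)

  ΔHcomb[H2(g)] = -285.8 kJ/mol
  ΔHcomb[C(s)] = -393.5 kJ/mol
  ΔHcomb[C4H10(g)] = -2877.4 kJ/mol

ΔH° = 125.6 kJ/mol

With combustion enthalpies, reactants minus products:
= [1·(-2877.4)] − [4·(-393.5) + 5·(-285.8)]
= 125.6 kJ/mol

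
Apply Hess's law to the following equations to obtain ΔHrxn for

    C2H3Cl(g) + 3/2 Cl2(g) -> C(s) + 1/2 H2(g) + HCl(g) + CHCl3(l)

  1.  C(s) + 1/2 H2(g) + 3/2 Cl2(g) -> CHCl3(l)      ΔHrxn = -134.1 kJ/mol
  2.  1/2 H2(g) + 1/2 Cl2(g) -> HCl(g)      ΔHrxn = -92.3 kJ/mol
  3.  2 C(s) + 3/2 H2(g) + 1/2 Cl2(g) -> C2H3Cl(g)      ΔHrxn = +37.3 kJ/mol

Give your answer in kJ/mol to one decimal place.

eq. 1 as written (CHCl3(l) already on the product side): -134.1 kJ/mol
eq. 2 as written (HCl(g) already on the product side): -92.3 kJ/mol
eq. 3 reversed (reverse to put C2H3Cl(g) on the reactant side): -37.3 kJ/mol
Summing the manipulated equations, ΔHrxn = (-134.1) + (-92.3) + (-37.3) = -263.7 kJ/mol

ΔHrxn = -263.7 kJ/mol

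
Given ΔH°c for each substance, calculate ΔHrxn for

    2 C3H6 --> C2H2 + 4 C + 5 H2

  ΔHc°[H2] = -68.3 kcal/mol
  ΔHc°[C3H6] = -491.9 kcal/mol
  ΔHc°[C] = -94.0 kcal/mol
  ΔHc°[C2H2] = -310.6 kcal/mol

ΔHrxn = 44.3 kcal/mol

Using ΔH = Σ nΔHc°(reactants) − Σ nΔHc°(products):
= [2·(-491.9)] − [1·(-310.6) + 4·(-94.0) + 5·(-68.3)]
= 44.3 kcal/mol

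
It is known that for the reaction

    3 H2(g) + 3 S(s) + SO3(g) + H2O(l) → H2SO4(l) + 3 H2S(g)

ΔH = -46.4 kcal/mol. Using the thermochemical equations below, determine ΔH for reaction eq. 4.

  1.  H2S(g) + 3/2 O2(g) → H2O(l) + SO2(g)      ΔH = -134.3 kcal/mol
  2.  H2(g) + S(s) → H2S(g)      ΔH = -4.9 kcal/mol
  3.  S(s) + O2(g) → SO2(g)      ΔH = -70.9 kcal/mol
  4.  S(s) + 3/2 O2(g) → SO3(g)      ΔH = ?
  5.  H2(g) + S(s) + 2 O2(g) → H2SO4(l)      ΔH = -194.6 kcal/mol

ΔH = -94.6 kcal/mol

eq. 1 reversed (H2O(l) must end up as a reactant): +134.3 kcal/mol
eq. 2 × 2: (2)·(-4.9) = -9.8 kcal/mol
eq. 3 as written: -70.9 kcal/mol
eq. 4 reversed (SO3(g) must end up as a reactant): contributes −x
eq. 5 as written (H2SO4(l) already on the product side): -194.6 kcal/mol
-46.4 = (+134.3) + (-9.8) + (-70.9) + (-194.6) − x
x = (-46.4 − (-141.0)) / (-1) = -94.6 kcal/mol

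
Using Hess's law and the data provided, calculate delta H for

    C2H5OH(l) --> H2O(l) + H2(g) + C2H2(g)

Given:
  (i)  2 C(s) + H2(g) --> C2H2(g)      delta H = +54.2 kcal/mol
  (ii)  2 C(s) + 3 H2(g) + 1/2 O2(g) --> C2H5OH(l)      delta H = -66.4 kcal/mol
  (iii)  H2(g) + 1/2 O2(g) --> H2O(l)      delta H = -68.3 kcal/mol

(i) as written (C2H2(g) already on the product side): +54.2 kcal/mol
(ii) reversed (reverse to put C2H5OH(l) on the reactant side): +66.4 kcal/mol
(iii) as written (H2O(l) already on the product side): -68.3 kcal/mol
By Hess's law, delta H = (1)·(+54.2) + (-1)·(-66.4) + (1)·(-68.3) = 52.3 kcal/mol

delta H = 52.3 kcal/mol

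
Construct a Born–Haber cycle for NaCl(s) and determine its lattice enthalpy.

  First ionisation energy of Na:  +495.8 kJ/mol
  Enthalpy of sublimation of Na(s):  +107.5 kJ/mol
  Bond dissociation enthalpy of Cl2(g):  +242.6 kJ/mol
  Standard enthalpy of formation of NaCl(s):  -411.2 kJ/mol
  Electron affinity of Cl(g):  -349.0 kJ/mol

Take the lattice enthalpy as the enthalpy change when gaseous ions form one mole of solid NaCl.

ΔHf° = 1·ΔHsub + 1·(ΣIE) + 1/2·D(Cl2) + 1·EA + U
-411.2 = 1·(+107.5) + 1·(+495.8) + 1/2·(+242.6) + 1·(-349.0) + U
U = -411.2 − (+375.6) = -786.8 kJ/mol

U = -786.8 kJ/mol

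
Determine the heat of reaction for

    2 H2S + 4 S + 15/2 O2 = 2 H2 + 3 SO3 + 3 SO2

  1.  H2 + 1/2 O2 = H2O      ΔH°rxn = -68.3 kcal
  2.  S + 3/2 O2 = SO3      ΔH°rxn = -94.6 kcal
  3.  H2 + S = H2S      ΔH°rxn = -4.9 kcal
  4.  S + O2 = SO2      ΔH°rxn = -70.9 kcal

eq. 1: not needed (H2O appears nowhere else).
eq. 2 × 3 (×3 to match 3 SO3 in the target): (3)·(-94.6) = -283.8 kcal
eq. 3 reversed and × 2 (reverse to put H2S on the reactant side; scale by 2 for the 2 H2S): (-2)·(-4.9) = +9.8 kcal
eq. 4 × 3 (×3 to match 3 SO2 in the target): (3)·(-70.9) = -212.7 kcal
ΔH°rxn = (-283.8) + (+9.8) + (-212.7) = -486.7 kcal

ΔH°rxn = -486.7 kcal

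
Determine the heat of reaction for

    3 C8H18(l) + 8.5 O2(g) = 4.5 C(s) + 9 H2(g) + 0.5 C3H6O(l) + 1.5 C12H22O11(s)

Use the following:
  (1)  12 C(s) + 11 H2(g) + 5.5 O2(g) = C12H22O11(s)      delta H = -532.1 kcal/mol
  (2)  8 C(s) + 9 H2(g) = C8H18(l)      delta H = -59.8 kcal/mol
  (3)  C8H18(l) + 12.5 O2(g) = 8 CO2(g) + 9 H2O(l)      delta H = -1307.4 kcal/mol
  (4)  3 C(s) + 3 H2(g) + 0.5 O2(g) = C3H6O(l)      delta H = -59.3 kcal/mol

(1) × 3/2: (3/2)·(-532.1) = -798.15 kcal/mol
(2) reversed and × 3: (-3)·(-59.8) = +179.4 kcal/mol
(3): not needed.
(4) × 1/2: (1/2)·(-59.3) = -29.65 kcal/mol
By Hess's law, delta H = (3/2)·(-532.1) + (-3)·(-59.8) + (1/2)·(-59.3) = -648.4 kcal/mol

delta H = -648.4 kcal/mol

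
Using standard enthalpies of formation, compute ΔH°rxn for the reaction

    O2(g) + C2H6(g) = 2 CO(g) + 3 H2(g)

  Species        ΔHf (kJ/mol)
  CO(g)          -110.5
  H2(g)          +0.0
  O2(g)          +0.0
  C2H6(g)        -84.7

Products: 2·(-110.5) + 3·(+0.0) = -221.0
Reactants: 1·(+0.0) + 1·(-84.7) = -84.7
ΔH°rxn = (-221.0) − (-84.7) = -136.3 kJ/mol

ΔH°rxn = -136.3 kJ/mol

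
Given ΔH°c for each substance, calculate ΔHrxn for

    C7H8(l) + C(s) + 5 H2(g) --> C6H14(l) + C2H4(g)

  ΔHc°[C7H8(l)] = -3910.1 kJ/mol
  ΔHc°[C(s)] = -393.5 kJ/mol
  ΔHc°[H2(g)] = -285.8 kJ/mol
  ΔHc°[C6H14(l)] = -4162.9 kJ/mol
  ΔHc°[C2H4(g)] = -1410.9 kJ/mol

Using ΔH = Σ nΔHc°(reactants) − Σ nΔHc°(products):
= [1·(-3910.1) + 1·(-393.5) + 5·(-285.8)] − [1·(-4162.9) + 1·(-1410.9)]
= -158.8 kJ/mol

ΔHrxn = -158.8 kJ/mol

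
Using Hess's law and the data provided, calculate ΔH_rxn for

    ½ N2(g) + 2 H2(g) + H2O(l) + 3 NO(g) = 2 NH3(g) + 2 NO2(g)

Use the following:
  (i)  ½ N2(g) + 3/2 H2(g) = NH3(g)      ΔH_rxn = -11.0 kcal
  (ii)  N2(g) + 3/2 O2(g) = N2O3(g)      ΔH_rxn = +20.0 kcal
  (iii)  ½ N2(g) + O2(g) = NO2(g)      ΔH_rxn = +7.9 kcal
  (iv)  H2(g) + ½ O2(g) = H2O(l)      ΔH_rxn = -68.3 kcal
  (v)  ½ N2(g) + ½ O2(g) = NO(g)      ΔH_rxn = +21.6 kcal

(i) × 2: (2)·(-11.0) = -22.0 kcal
(ii): not needed.
(iii) × 2: (2)·(+7.9) = +15.8 kcal
(iv) reversed: +68.3 kcal
(v) reversed and × 3: (-3)·(+21.6) = -64.8 kcal
By Hess's law, ΔH_rxn = (2)·(-11.0) + (2)·(+7.9) + (-1)·(-68.3) + (-3)·(+21.6) = -2.7 kcal

ΔH_rxn = -2.7 kcal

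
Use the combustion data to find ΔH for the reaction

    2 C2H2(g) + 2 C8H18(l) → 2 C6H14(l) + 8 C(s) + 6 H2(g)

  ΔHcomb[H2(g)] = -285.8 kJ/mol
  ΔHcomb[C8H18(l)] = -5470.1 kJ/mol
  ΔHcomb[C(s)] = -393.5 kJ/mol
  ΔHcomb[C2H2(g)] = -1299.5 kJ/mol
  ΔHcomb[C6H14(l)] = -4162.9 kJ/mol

With combustion enthalpies, reactants minus products:
= [2·(-1299.5) + 2·(-5470.1)] − [2·(-4162.9) + 8·(-393.5) + 6·(-285.8)]
= -350.6 kJ/mol

ΔH = -350.6 kJ/mol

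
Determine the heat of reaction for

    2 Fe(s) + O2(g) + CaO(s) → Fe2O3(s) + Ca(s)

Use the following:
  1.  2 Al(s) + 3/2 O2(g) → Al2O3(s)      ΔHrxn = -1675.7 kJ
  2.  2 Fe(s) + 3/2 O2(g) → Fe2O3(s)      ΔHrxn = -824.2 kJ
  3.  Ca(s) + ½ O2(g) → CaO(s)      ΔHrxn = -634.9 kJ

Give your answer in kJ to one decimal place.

eq. 1: not needed.
eq. 2 as written: -824.2 kJ
eq. 3 reversed: +634.9 kJ
ΔHrxn = (1)·(-824.2) + (-1)·(-634.9) = -189.3 kJ

ΔHrxn = -189.3 kJ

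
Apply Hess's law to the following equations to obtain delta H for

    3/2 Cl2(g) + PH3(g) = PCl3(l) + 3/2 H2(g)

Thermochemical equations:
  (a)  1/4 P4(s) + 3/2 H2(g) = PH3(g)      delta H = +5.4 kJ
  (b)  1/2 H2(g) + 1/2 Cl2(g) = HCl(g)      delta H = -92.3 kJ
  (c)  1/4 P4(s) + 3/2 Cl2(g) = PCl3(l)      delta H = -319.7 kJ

delta H = -325.1 kJ

(a) reversed (reverse to put PH3(g) on the reactant side): -5.4 kJ
(b): not needed (HCl(g) appears nowhere else).
(c) as written (PCl3(l) already on the product side): -319.7 kJ
delta H = (-1)·(+5.4) + (1)·(-319.7) = -325.1 kJ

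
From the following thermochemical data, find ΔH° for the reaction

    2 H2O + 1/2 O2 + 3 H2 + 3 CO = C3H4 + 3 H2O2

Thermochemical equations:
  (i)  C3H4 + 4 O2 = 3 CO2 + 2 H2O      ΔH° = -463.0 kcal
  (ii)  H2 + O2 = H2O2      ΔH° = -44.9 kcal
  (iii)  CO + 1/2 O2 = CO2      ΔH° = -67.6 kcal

ΔH° = 125.5 kcal

(i) reversed: +463.0 kcal
(ii) × 3: (3)·(-44.9) = -134.7 kcal
(iii) × 3: (3)·(-67.6) = -202.8 kcal
ΔH° = (-1)·(-463.0) + (3)·(-44.9) + (3)·(-67.6) = 125.5 kcal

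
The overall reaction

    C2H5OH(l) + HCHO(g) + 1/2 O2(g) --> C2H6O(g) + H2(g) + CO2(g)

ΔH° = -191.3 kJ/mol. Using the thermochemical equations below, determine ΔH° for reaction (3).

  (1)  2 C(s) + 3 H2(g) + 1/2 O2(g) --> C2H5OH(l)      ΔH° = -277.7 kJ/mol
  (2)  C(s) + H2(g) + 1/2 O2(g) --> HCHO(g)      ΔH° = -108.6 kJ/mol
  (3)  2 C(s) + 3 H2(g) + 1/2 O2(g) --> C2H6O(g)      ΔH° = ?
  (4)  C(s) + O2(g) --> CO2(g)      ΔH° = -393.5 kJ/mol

ΔH° = -184.1 kJ/mol

(1) reversed: +277.7 kJ/mol
(2) reversed: +108.6 kJ/mol
(3) as written: contributes x
(4) as written: -393.5 kJ/mol
-191.3 = (+277.7) + (+108.6) + (-393.5) + x
x = (-191.3 − (-7.2)) / (1) = -184.1 kJ/mol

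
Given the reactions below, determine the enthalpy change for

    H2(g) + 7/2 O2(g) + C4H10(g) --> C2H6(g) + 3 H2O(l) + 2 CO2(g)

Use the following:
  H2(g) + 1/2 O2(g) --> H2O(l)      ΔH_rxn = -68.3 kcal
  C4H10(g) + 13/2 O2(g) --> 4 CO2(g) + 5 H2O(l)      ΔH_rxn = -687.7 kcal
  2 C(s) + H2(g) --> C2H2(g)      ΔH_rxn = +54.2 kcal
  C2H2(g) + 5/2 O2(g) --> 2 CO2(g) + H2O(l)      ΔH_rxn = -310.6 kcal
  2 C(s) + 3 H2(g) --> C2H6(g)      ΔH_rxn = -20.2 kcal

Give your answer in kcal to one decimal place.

equation 1 reversed: +68.3 kcal
equation 2 as written: -687.7 kcal
equation 3 reversed: -54.2 kcal
equation 4 reversed: +310.6 kcal
equation 5 as written: -20.2 kcal
Combining the equations, ΔH_rxn = (-1)·(-68.3) + (1)·(-687.7) + (-1)·(+54.2) + (-1)·(-310.6) + (1)·(-20.2) = -383.2 kcal

ΔH_rxn = -383.2 kcal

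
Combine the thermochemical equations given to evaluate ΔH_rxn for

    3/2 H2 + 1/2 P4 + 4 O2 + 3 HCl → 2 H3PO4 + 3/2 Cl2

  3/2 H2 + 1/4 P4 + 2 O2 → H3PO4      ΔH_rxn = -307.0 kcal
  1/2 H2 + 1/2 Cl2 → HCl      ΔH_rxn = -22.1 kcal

ΔH_rxn = -547.7 kcal

equation 1 × 2: (2)·(-307.0) = -614.0 kcal
equation 2 reversed and × 3: (-3)·(-22.1) = +66.3 kcal
ΔH_rxn = (2)·(-307.0) + (-3)·(-22.1) = -547.7 kcal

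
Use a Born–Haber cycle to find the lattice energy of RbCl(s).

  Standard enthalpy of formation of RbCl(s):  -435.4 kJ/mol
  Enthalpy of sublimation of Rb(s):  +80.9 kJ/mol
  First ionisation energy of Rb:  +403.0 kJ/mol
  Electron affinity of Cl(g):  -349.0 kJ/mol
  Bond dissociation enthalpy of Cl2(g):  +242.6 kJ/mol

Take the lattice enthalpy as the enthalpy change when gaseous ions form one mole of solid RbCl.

ΔHf° = 1·ΔHsub + 1·(ΣIE) + 1/2·D(Cl2) + 1·EA + U
-435.4 = 1·(+80.9) + 1·(+403.0) + 1/2·(+242.6) + 1·(-349.0) + U
U = -435.4 − (+256.2) = -691.6 kJ/mol

U = -691.6 kJ/mol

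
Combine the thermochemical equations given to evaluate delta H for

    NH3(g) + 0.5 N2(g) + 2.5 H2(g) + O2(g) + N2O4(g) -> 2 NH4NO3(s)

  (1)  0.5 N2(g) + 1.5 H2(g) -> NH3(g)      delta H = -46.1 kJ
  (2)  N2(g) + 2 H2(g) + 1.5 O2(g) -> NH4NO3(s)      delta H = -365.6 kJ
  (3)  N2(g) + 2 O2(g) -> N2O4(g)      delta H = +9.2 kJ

delta H = -694.3 kJ

(1) reversed (reverse to put NH3(g) on the reactant side): +46.1 kJ
(2) × 2 (×2 to match 2 NH4NO3(s) in the target): (2)·(-365.6) = -731.2 kJ
(3) reversed (N2O4(g) must end up as a reactant): -9.2 kJ
Summing the manipulated equations, delta H = (-1)·(-46.1) + (2)·(-365.6) + (-1)·(+9.2) = -694.3 kJ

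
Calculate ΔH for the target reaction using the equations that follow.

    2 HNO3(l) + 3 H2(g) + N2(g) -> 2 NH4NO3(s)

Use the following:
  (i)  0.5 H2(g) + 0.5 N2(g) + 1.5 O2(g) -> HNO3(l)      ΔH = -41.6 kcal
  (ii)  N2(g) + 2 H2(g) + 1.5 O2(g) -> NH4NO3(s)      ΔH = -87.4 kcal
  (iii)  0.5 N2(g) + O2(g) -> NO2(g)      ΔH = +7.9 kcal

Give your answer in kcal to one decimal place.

ΔH = -91.6 kcal

(i) reversed and × 2 (reverse to put HNO3(l) on the reactant side; ×2 to match 2 HNO3(l) in the target): (-2)·(-41.6) = +83.2 kcal
(ii) × 2 (×2 to match 2 NH4NO3(s) in the target): (2)·(-87.4) = -174.8 kcal
(iii): not needed (NO2(g) appears nowhere else).
Summing the manipulated equations, ΔH = (+83.2) + (-174.8) = -91.6 kcal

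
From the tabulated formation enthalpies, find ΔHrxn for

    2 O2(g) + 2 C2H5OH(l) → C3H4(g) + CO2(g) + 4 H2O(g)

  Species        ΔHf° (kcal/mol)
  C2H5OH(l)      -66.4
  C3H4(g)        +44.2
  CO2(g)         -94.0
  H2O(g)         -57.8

ΔHrxn = -148.2 kcal/mol

ΔH°rxn = Σ nΔHf°(products) − Σ nΔHf°(reactants).
Products: 1·(+44.2) + 1·(-94.0) + 4·(-57.8) = -281.0
Reactants: 2·(+0.0) + 2·(-66.4) = -132.8
ΔHrxn = (-281.0) − (-132.8) = -148.2 kcal/mol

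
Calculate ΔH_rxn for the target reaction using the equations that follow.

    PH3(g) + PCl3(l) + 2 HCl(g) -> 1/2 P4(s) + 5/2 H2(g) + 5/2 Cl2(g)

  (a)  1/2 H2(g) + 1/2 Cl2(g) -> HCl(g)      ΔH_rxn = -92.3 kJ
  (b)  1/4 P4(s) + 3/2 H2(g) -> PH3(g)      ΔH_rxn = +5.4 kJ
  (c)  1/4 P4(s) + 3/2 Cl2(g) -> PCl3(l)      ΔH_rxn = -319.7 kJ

(a) reversed and × 2 (reverse to put HCl(g) on the reactant side; ×2 to match 2 HCl(g) in the target): (-2)·(-92.3) = +184.6 kJ
(b) reversed (reverse to put PH3(g) on the reactant side): -5.4 kJ
(c) reversed (reverse to put PCl3(l) on the reactant side): +319.7 kJ
Summing the manipulated equations, ΔH_rxn = (+184.6) + (-5.4) + (+319.7) = 498.9 kJ

ΔH_rxn = 498.9 kJ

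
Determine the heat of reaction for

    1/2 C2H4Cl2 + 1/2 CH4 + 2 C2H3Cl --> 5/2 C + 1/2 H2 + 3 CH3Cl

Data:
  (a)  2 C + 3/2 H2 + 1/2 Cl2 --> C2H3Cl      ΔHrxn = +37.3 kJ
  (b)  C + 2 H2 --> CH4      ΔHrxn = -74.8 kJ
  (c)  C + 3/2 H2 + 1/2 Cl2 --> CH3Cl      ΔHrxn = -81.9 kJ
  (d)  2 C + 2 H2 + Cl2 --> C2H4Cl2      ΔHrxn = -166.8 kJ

ΔHrxn = -199.5 kJ

(a) reversed and × 2: (-2)·(+37.3) = -74.6 kJ
(b) reversed and × 1/2: (-1/2)·(-74.8) = +37.4 kJ
(c) × 3: (3)·(-81.9) = -245.7 kJ
(d) reversed and × 1/2: (-1/2)·(-166.8) = +83.4 kJ
Since enthalpy is a state function, ΔHrxn = (-74.6) + (+37.4) + (-245.7) + (+83.4) = -199.5 kJ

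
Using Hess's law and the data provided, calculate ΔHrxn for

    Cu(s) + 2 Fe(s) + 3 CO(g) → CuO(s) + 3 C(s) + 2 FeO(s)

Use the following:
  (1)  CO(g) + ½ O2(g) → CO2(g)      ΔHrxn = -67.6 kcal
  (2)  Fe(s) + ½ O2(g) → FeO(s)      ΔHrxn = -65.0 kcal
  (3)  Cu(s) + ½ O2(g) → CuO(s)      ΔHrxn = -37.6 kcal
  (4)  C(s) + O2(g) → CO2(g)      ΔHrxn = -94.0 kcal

(1) × 3: (3)·(-67.6) = -202.8 kcal
(2) × 2: (2)·(-65.0) = -130.0 kcal
(3) as written: -37.6 kcal
(4) reversed and × 3: (-3)·(-94.0) = +282.0 kcal
Since enthalpy is a state function, ΔHrxn = (-202.8) + (-130.0) + (-37.6) + (+282.0) = -88.4 kcal

ΔHrxn = -88.4 kcal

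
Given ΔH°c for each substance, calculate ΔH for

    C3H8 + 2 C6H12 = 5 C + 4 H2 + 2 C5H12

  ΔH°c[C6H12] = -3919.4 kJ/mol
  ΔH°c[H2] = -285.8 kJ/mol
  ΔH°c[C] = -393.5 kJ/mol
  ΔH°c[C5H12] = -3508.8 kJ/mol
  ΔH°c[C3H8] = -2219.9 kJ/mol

Using ΔH = Σ nΔHc°(reactants) − Σ nΔHc°(products):
= [1·(-2219.9) + 2·(-3919.4)] − [5·(-393.5) + 4·(-285.8) + 2·(-3508.8)]
= 69.6 kJ/mol

ΔH = 69.6 kJ/mol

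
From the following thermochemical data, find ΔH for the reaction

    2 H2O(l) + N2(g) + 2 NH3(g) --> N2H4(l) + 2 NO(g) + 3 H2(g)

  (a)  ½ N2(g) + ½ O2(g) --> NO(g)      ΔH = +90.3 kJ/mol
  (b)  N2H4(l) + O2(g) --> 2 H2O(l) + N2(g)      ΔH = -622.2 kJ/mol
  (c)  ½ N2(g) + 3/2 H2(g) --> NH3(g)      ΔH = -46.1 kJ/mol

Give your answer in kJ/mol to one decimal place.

ΔH = 895.0 kJ/mol

(a) × 2: (2)·(+90.3) = +180.6 kJ/mol
(b) reversed: +622.2 kJ/mol
(c) reversed and × 2: (-2)·(-46.1) = +92.2 kJ/mol
By Hess's law, ΔH = (+180.6) + (+622.2) + (+92.2) = 895.0 kJ/mol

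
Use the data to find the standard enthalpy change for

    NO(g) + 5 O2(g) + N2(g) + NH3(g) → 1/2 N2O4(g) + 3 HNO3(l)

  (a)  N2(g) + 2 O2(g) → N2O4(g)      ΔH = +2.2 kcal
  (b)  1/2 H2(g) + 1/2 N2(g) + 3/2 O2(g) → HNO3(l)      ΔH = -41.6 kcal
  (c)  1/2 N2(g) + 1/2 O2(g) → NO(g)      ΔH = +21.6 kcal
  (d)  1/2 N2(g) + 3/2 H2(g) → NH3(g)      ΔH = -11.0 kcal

(a) × 1/2 (×1/2 to match 1/2 N2O4(g) in the target): (1/2)·(+2.2) = +1.1 kcal
(b) × 3 (scale by 3 for the 3 HNO3(l)): (3)·(-41.6) = -124.8 kcal
(c) reversed (NO(g) must end up as a reactant): -21.6 kcal
(d) reversed (NH3(g) must end up as a reactant): +11.0 kcal
By Hess's law, ΔH = (+1.1) + (-124.8) + (-21.6) + (+11.0) = -134.3 kcal

ΔH = -134.3 kcal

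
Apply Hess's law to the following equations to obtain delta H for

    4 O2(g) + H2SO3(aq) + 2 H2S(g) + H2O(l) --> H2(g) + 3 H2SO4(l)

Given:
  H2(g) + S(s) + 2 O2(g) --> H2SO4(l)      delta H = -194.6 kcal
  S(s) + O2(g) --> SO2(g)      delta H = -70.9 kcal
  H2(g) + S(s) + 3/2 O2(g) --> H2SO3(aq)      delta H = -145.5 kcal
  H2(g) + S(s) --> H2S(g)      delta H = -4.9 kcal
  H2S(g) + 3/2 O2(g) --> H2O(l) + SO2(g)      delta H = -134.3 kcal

delta H = -360.2 kcal

equation 1 × 3: (3)·(-194.6) = -583.8 kcal
equation 2 as written: -70.9 kcal
equation 3 reversed: +145.5 kcal
equation 4 reversed and × 3: (-3)·(-4.9) = +14.7 kcal
equation 5 reversed: +134.3 kcal
delta H = (3)·(-194.6) + (1)·(-70.9) + (-1)·(-145.5) + (-3)·(-4.9) + (-1)·(-134.3) = -360.2 kcal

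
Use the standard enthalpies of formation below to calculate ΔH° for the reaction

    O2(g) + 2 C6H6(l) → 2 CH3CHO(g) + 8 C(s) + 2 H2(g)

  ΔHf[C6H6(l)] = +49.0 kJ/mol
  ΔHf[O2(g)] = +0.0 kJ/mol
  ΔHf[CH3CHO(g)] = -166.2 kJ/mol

ΔH°rxn = Σ nΔHf°(products) − Σ nΔHf°(reactants).
Products: 2·(-166.2) + 8·(+0.0) + 2·(+0.0) = -332.4
Reactants: 1·(+0.0) + 2·(+49.0) = +98.0
ΔH° = (-332.4) − (+98.0) = -430.4 kJ/mol

ΔH° = -430.4 kJ/mol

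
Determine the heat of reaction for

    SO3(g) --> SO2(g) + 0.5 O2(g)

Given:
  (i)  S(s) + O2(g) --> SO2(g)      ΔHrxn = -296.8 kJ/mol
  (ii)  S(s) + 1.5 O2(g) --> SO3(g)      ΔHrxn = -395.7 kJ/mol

(i) as written: -296.8 kJ/mol
(ii) reversed: +395.7 kJ/mol
ΔHrxn = (1)·(-296.8) + (-1)·(-395.7) = 98.9 kJ/mol

ΔHrxn = 98.9 kJ/mol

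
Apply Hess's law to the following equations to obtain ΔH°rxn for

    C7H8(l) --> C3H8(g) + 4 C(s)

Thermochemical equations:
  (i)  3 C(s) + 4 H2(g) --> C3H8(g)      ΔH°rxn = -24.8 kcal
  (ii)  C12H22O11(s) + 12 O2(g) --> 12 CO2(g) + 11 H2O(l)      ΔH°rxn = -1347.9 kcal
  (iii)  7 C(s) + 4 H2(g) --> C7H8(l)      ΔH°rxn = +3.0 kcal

ΔH°rxn = -27.8 kcal

(i) as written (C3H8(g) already on the product side): -24.8 kcal
(ii): not needed (C12H22O11(s) appears nowhere else).
(iii) reversed (C7H8(l) must end up as a reactant): -3.0 kcal
Since enthalpy is a state function, ΔH°rxn = (1)·(-24.8) + (-1)·(+3.0) = -27.8 kcal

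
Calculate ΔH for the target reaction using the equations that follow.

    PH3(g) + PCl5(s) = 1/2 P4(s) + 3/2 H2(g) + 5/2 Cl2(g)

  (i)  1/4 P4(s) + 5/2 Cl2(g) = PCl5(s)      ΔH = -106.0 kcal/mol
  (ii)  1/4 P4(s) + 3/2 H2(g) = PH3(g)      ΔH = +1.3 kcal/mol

(i) reversed (reverse to put PCl5(s) on the reactant side): +106.0 kcal/mol
(ii) reversed (PH3(g) must end up as a reactant): -1.3 kcal/mol
Summing the manipulated equations, ΔH = (-1)·(-106.0) + (-1)·(+1.3) = 104.7 kcal/mol

ΔH = 104.7 kcal/mol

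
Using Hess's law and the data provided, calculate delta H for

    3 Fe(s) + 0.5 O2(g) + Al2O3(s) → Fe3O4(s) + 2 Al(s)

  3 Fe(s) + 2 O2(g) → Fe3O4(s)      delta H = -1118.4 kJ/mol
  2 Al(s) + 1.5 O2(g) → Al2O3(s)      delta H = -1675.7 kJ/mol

delta H = 557.3 kJ/mol

equation 1 as written (Fe3O4(s) already on the product side): -1118.4 kJ/mol
equation 2 reversed (Al2O3(s) must end up as a reactant): +1675.7 kJ/mol
Combining the equations, delta H = (1)·(-1118.4) + (-1)·(-1675.7) = 557.3 kJ/mol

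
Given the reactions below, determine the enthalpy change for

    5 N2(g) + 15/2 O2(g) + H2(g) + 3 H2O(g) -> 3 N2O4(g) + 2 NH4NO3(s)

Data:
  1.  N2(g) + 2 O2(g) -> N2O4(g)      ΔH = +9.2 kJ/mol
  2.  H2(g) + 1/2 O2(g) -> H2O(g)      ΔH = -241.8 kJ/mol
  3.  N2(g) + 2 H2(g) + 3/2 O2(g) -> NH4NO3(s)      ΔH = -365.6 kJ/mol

eq. 1 × 3 (scale by 3 for the 3 N2O4(g)): (3)·(+9.2) = +27.6 kJ/mol
eq. 2 reversed and × 3 (H2O(g) must end up as a reactant; ×3 to match 3 H2O(g) in the target): (-3)·(-241.8) = +725.4 kJ/mol
eq. 3 × 2 (scale by 2 for the 2 NH4NO3(s)): (2)·(-365.6) = -731.2 kJ/mol
Combining the equations, ΔH = (+27.6) + (+725.4) + (-731.2) = 21.8 kJ/mol

ΔH = 21.8 kJ/mol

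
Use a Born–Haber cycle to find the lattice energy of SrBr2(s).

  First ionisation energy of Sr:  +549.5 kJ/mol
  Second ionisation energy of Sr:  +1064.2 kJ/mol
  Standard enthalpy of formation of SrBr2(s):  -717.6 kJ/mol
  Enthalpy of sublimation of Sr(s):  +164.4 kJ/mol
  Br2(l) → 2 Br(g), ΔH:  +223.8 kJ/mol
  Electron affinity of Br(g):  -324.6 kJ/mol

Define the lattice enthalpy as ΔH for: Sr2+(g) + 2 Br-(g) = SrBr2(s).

ΔHf° = 1·ΔHsub + 1·(ΣIE) + 1·D(Br2) + 2·EA + U
-717.6 = 1·(+164.4) + 1·(+1613.7) + 1·(+223.8) + 2·(-324.6) + U
U = -717.6 − (+1352.7) = -2070.3 kJ/mol

U = -2070.3 kJ/mol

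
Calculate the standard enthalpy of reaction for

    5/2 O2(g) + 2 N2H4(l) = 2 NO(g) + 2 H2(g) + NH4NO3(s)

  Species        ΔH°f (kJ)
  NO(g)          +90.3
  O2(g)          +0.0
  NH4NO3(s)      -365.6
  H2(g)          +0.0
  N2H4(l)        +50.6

Products: 2·(+90.3) + 2·(+0.0) + 1·(-365.6) = -185.0
Reactants: 5/2·(+0.0) + 2·(+50.6) = +101.2
ΔHrxn = (-185.0) − (+101.2) = -286.2 kJ

ΔHrxn = -286.2 kJ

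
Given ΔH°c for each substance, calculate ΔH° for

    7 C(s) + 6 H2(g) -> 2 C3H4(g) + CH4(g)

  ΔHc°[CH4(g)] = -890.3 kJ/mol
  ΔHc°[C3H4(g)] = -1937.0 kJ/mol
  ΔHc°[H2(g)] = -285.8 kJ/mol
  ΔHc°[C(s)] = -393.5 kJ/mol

With combustion enthalpies, reactants minus products:
= [7·(-393.5) + 6·(-285.8)] − [2·(-1937.0) + 1·(-890.3)]
= 295.0 kJ/mol

ΔH° = 295.0 kJ/mol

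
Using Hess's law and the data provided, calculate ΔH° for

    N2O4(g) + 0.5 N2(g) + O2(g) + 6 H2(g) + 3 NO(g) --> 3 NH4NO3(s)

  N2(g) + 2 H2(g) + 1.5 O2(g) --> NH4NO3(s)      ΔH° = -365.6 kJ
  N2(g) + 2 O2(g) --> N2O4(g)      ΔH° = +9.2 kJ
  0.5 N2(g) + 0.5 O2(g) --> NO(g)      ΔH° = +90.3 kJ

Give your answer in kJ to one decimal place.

ΔH° = -1376.9 kJ

equation 1 × 3 (scale by 3 for the 3 NH4NO3(s)): (3)·(-365.6) = -1096.8 kJ
equation 2 reversed (reverse to put N2O4(g) on the reactant side): -9.2 kJ
equation 3 reversed and × 3 (reverse to put NO(g) on the reactant side; scale by 3 for the 3 NO(g)): (-3)·(+90.3) = -270.9 kJ
Combining the equations, ΔH° = (-1096.8) + (-9.2) + (-270.9) = -1376.9 kJ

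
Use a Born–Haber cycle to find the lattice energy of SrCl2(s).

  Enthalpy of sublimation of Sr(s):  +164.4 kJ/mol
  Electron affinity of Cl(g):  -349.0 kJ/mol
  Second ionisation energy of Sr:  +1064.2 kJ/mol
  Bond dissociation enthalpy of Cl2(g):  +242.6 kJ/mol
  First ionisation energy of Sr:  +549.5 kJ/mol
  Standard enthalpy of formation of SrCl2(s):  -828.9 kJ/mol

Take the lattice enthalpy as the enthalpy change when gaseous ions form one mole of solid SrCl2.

ΔHf° = 1·ΔHsub + 1·(ΣIE) + 1·D(Cl2) + 2·EA + U
-828.9 = 1·(+164.4) + 1·(+1613.7) + 1·(+242.6) + 2·(-349.0) + U
U = -828.9 − (+1322.7) = -2151.6 kJ/mol

U = -2151.6 kJ/mol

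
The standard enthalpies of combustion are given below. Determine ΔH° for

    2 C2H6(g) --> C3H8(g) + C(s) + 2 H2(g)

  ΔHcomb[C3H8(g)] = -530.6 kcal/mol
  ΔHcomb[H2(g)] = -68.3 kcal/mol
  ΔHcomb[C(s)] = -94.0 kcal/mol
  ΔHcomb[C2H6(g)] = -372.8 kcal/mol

With combustion enthalpies, reactants minus products:
= [2·(-372.8)] − [1·(-530.6) + 1·(-94.0) + 2·(-68.3)]
= 15.6 kcal/mol

ΔH° = 15.6 kcal/mol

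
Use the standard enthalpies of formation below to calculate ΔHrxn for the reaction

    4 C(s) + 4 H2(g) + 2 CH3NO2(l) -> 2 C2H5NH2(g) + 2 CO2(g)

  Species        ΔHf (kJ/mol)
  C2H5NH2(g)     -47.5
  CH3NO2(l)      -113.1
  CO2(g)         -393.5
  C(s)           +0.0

ΔH°rxn = Σ nΔHf°(products) − Σ nΔHf°(reactants).
Products: 2·(-47.5) + 2·(-393.5) = -882.0
Reactants: 4·(+0.0) + 4·(+0.0) + 2·(-113.1) = -226.2
ΔHrxn = (-882.0) − (-226.2) = -655.8 kJ/mol

ΔHrxn = -655.8 kJ/mol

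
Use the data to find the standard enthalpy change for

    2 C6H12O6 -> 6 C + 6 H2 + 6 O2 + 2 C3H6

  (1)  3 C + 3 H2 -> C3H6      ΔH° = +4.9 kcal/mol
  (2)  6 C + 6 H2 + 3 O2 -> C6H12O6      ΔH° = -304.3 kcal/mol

ΔH° = 618.4 kcal/mol

(1) × 2 (scale by 2 for the 2 C3H6): (2)·(+4.9) = +9.8 kcal/mol
(2) reversed and × 2 (reverse to put C6H12O6 on the reactant side; scale by 2 for the 2 C6H12O6): (-2)·(-304.3) = +608.6 kcal/mol
ΔH° = (+9.8) + (+608.6) = 618.4 kcal/mol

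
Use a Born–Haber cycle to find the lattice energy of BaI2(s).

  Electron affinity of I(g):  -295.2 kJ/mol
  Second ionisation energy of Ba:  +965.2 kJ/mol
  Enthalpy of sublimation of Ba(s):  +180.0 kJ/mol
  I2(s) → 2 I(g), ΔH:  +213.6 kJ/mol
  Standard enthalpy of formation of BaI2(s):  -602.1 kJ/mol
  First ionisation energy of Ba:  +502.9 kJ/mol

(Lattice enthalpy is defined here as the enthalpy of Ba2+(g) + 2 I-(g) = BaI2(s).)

U = -1873.4 kJ/mol

ΔHf° = 1·ΔHsub + 1·(ΣIE) + 1·D(I2) + 2·EA + U
-602.1 = 1·(+180.0) + 1·(+1468.1) + 1·(+213.6) + 2·(-295.2) + U
U = -602.1 − (+1271.3) = -1873.4 kJ/mol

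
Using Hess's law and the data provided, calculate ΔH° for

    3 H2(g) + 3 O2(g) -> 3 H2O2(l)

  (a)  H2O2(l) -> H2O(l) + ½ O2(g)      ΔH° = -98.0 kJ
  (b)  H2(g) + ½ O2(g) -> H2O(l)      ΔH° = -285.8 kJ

(a) reversed and × 3: (-3)·(-98.0) = +294.0 kJ
(b) × 3: (3)·(-285.8) = -857.4 kJ
ΔH° = (-3)·(-98.0) + (3)·(-285.8) = -563.4 kJ

ΔH° = -563.4 kJ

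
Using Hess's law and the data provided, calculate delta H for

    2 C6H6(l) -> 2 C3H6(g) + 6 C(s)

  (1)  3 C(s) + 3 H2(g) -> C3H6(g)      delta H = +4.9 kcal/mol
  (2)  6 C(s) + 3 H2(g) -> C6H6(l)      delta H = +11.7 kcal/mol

(1) × 2 (×2 to match 2 C3H6(g) in the target): (2)·(+4.9) = +9.8 kcal/mol
(2) reversed and × 2 (C6H6(l) must end up as a reactant; scale by 2 for the 2 C6H6(l)): (-2)·(+11.7) = -23.4 kcal/mol
delta H = (2)·(+4.9) + (-2)·(+11.7) = -13.6 kcal/mol

delta H = -13.6 kcal/mol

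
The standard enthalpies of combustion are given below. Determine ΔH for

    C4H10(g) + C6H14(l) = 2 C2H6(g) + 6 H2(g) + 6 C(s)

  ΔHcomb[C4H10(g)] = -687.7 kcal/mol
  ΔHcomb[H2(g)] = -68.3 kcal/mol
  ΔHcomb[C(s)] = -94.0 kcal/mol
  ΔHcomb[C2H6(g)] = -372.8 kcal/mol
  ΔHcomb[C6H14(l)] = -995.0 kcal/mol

ΔH = 36.7 kcal/mol

With combustion enthalpies, reactants minus products:
= [1·(-687.7) + 1·(-995.0)] − [2·(-372.8) + 6·(-68.3) + 6·(-94.0)]
= 36.7 kcal/mol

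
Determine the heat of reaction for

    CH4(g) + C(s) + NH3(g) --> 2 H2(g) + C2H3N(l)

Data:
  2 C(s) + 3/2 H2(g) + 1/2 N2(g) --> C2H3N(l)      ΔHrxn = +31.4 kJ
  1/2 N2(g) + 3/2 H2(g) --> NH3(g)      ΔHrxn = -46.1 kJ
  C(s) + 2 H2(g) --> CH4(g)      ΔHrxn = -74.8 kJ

ΔHrxn = 152.3 kJ

equation 1 as written (C2H3N(l) already on the product side): +31.4 kJ
equation 2 reversed (NH3(g) must end up as a reactant): +46.1 kJ
equation 3 reversed (reverse to put CH4(g) on the reactant side): +74.8 kJ
Combining the equations, ΔHrxn = (+31.4) + (+46.1) + (+74.8) = 152.3 kJ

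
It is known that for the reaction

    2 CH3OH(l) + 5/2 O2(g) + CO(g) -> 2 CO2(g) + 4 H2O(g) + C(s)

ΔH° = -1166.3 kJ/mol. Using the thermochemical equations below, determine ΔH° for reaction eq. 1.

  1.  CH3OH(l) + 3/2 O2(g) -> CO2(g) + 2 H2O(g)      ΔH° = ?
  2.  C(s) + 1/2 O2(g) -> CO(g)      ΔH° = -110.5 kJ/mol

eq. 1 × 2 (×2 to match 2 CH3OH(l) in the target): contributes 2·x
eq. 2 reversed (CO(g) must end up as a reactant): +110.5 kJ/mol
-1166.3 = (+110.5) + 2·x
x = (-1166.3 − (+110.5)) / (2) = -638.4 kJ/mol

ΔH° = -638.4 kJ/mol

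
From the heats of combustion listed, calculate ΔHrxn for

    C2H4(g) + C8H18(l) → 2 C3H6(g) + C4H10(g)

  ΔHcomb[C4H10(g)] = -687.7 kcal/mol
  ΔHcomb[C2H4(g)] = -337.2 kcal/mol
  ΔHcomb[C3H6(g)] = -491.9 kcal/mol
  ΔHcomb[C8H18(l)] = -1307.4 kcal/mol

With combustion enthalpies, reactants minus products:
= [1·(-337.2) + 1·(-1307.4)] − [2·(-491.9) + 1·(-687.7)]
= 26.9 kcal/mol

ΔHrxn = 26.9 kcal/mol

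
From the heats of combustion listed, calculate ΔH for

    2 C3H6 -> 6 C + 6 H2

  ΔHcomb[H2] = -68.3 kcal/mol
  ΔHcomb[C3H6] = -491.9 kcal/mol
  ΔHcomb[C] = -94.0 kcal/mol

ΔH = -10.0 kcal/mol

With combustion enthalpies, reactants minus products:
= [2·(-491.9)] − [6·(-94.0) + 6·(-68.3)]
= -10.0 kcal/mol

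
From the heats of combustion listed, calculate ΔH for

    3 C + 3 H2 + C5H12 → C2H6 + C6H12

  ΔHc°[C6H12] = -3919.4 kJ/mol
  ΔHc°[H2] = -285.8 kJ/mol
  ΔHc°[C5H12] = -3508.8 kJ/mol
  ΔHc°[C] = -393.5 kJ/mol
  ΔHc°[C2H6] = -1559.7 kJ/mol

With combustion enthalpies, reactants minus products:
= [3·(-393.5) + 3·(-285.8) + 1·(-3508.8)] − [1·(-1559.7) + 1·(-3919.4)]
= -67.6 kJ/mol

ΔH = -67.6 kJ/mol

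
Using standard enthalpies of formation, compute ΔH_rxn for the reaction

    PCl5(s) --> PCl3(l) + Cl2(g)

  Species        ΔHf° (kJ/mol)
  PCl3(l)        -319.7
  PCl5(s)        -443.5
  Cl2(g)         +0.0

ΔH°rxn = Σ nΔHf°(products) − Σ nΔHf°(reactants).
Products: 1·(-319.7) + 1·(+0.0) = -319.7
Reactants: 1·(-443.5) = -443.5
ΔH_rxn = (-319.7) − (-443.5) = 123.8 kJ/mol

ΔH_rxn = 123.8 kJ/mol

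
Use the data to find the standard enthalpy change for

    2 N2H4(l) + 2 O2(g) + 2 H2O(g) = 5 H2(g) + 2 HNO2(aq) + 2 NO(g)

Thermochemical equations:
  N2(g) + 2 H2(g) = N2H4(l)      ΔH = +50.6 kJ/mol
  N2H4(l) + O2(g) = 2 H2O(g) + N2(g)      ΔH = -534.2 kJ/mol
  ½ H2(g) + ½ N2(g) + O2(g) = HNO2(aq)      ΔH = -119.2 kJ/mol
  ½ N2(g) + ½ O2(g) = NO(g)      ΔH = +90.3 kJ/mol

ΔH = 324.6 kJ/mol

equation 1 reversed and × 3: (-3)·(+50.6) = -151.8 kJ/mol
equation 2 reversed: +534.2 kJ/mol
equation 3 × 2: (2)·(-119.2) = -238.4 kJ/mol
equation 4 × 2: (2)·(+90.3) = +180.6 kJ/mol
ΔH = (-3)·(+50.6) + (-1)·(-534.2) + (2)·(-119.2) + (2)·(+90.3) = 324.6 kJ/mol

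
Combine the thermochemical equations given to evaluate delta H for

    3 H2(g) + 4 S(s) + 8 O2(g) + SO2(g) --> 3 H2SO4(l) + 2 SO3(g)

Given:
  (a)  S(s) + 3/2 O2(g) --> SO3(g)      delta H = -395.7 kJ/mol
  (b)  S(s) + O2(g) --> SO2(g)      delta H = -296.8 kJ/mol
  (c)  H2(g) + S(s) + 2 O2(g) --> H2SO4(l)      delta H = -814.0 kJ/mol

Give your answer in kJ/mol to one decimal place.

(a) × 2: (2)·(-395.7) = -791.4 kJ/mol
(b) reversed: +296.8 kJ/mol
(c) × 3: (3)·(-814.0) = -2442.0 kJ/mol
Summing the manipulated equations, delta H = (2)·(-395.7) + (-1)·(-296.8) + (3)·(-814.0) = -2936.6 kJ/mol

delta H = -2936.6 kJ/mol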